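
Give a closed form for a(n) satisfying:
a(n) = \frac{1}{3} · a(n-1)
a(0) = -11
Pure geometric recurrence with ratio \frac{1}{3}.
By induction a(n) = a(0) · (\frac{1}{3})^n = - 11 \cdot 3^{- n}.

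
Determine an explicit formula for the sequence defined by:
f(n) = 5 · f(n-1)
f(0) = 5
Pure geometric recurrence with ratio 5.
By induction f(n) = f(0) · (5)^n = 5 \cdot 5^{n}.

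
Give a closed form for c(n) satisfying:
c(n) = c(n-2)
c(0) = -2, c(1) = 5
Characteristic equation: x² - 1 = 0, which factors as (x - (1))(x - (-1)) = 0.
Roots r₁ = 1, r₂ = -1 (distinct).
General solution: c(n) = A·(1)^n + B·(-1)^n.
From c(0) = -2: A + B = -2.
From c(1) = 5: A - B = 5.
Solving: A = \frac{3}{2}, B = - \frac{7}{2}.
So c(n) = \frac{3}{2} - \frac{7 \left(-1\right)^{n}}{2}.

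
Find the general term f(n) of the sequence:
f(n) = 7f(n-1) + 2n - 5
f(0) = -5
First-order linear with linear forcing.
Homogeneous solution: f_h(n) = A·(7)^n.
Try particular f_p(n) = pn + q. Substituting:
  pn + q = 7(p(n-1) + q) + 2n - 5.
Matching the n-coefficient: p = 7p + 2 ⇒ p = - \frac{1}{3}.
Matching constants: q = -7p + 7q - 5 ⇒ q = \frac{4}{9}.
General: f(n) = A·(7)^n - \frac{n}{3} + \frac{4}{9}.
Apply f(0) = -5: A + \frac{4}{9} = -5 ⇒ A = - \frac{49}{9}.
So f(n) = - \frac{49 \cdot 7^{n}}{9} - \frac{n}{3} + \frac{4}{9}.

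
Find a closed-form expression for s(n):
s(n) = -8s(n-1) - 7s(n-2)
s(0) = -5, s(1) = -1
Characteristic equation: x² + 8x + 7 = 0, which factors as (x - (-7))(x - (-1)) = 0.
Roots r₁ = -7, r₂ = -1 (distinct).
General solution: s(n) = A·(-7)^n + B·(-1)^n.
From s(0) = -5: A + B = -5.
From s(1) = -1: -7A - B = -1.
Solving: A = 1, B = -6.
So s(n) = - 6 \left(-1\right)^{n} + \left(-7\right)^{n}.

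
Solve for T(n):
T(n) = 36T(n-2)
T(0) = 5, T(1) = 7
Characteristic equation: x² - 36 = 0, which factors as (x - (6))(x - (-6)) = 0.
Roots r₁ = 6, r₂ = -6 (distinct).
General solution: T(n) = A·(6)^n + B·(-6)^n.
From T(0) = 5: A + B = 5.
From T(1) = 7: 6A - 6B = 7.
Solving: A = \frac{37}{12}, B = \frac{23}{12}.
So T(n) = \frac{23 \left(-6\right)^{n}}{12} + \frac{37 \cdot 6^{n}}{12}.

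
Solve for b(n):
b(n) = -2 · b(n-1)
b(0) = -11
Pure geometric recurrence with ratio -2.
By induction b(n) = b(0) · (-2)^n = - 11 \left(-2\right)^{n}.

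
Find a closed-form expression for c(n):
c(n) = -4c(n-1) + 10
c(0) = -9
First-order linear non-homogeneous.
Homogeneous solution: c_h(n) = A·(-4)^n.
Try constant particular solution c_p = K: K = -4K + 10 ⇒ K = 2.
General: c(n) = A·(-4)^n + 2.
Apply c(0) = -9: A + 2 = -9 ⇒ A = -11.
So c(n) = 2 - 11 \left(-4\right)^{n}.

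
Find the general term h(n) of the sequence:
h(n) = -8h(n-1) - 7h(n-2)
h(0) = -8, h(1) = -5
Characteristic equation: x² + 8x + 7 = 0, which factors as (x - (-1))(x - (-7)) = 0.
Roots r₁ = -1, r₂ = -7 (distinct).
General solution: h(n) = A·(-1)^n + B·(-7)^n.
From h(0) = -8: A + B = -8.
From h(1) = -5: -A - 7B = -5.
Solving: A = - \frac{61}{6}, B = \frac{13}{6}.
So h(n) = - \frac{61 \left(-1\right)^{n}}{6} + \frac{13 \left(-7\right)^{n}}{6}.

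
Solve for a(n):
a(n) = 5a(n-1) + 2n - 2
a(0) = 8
First-order linear with linear forcing.
Homogeneous solution: a_h(n) = A·(5)^n.
Try particular a_p(n) = pn + q. Substituting:
  pn + q = 5(p(n-1) + q) + 2n - 2.
Matching the n-coefficient: p = 5p + 2 ⇒ p = - \frac{1}{2}.
Matching constants: q = -5p + 5q - 2 ⇒ q = - \frac{1}{8}.
General: a(n) = A·(5)^n - \frac{n}{2} - \frac{1}{8}.
Apply a(0) = 8: A - \frac{1}{8} = 8 ⇒ A = \frac{65}{8}.
So a(n) = \frac{65 \cdot 5^{n}}{8} - \frac{n}{2} - \frac{1}{8}.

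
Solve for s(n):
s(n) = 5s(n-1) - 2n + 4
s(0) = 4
First-order linear with linear forcing.
Homogeneous solution: s_h(n) = A·(5)^n.
Try particular s_p(n) = pn + q. Substituting:
  pn + q = 5(p(n-1) + q) - 2n + 4.
Matching the n-coefficient: p = 5p - 2 ⇒ p = \frac{1}{2}.
Matching constants: q = -5p + 5q + 4 ⇒ q = - \frac{3}{8}.
General: s(n) = A·(5)^n + \frac{n}{2} - \frac{3}{8}.
Apply s(0) = 4: A - \frac{3}{8} = 4 ⇒ A = \frac{35}{8}.
So s(n) = \frac{35 \cdot 5^{n}}{8} + \frac{n}{2} - \frac{3}{8}.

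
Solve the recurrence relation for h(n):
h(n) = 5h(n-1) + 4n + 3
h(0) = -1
First-order linear with linear forcing.
Homogeneous solution: h_h(n) = A·(5)^n.
Try particular h_p(n) = pn + q. Substituting:
  pn + q = 5(p(n-1) + q) + 4n + 3.
Matching the n-coefficient: p = 5p + 4 ⇒ p = -1.
Matching constants: q = -5p + 5q + 3 ⇒ q = -2.
General: h(n) = A·(5)^n - n - 2.
Apply h(0) = -1: A - 2 = -1 ⇒ A = 1.
So h(n) = 5^{n} - n - 2.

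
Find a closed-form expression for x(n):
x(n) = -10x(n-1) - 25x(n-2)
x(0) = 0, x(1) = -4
Characteristic equation: x² + 10x + 25 = 0, which is (x - (-5))².
Repeated root r = -5.
General solution: x(n) = (A + Bn)·(-5)^n.
From x(0) = 0: A = 0.
From x(1) = -4: (A + B)·(-5) = -4 ⇒ B = \frac{4}{5}.
So x(n) = \left(\frac{4 n}{5}\right) \cdot (-5)^n.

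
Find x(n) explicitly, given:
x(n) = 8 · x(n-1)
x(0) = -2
Pure geometric recurrence with ratio 8.
By induction x(n) = x(0) · (8)^n = - 2 \cdot 8^{n}.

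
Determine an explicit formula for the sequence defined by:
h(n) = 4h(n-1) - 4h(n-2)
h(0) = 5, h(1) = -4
Characteristic equation: x² - 4x + 4 = 0, which is (x - (2))².
Repeated root r = 2.
General solution: h(n) = (A + Bn)·(2)^n.
From h(0) = 5: A = 5.
From h(1) = -4: (A + B)·(2) = -4 ⇒ B = -7.
So h(n) = \left(5 - 7 n\right) \cdot (2)^n.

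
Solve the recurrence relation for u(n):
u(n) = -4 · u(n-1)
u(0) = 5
Pure geometric recurrence with ratio -4.
By induction u(n) = u(0) · (-4)^n = 5 \left(-4\right)^{n}.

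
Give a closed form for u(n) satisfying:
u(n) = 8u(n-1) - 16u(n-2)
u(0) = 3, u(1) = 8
Characteristic equation: x² - 8x + 16 = 0, which is (x - (4))².
Repeated root r = 4.
General solution: u(n) = (A + Bn)·(4)^n.
From u(0) = 3: A = 3.
From u(1) = 8: (A + B)·(4) = 8 ⇒ B = -1.
So u(n) = \left(3 - n\right) \cdot (4)^n.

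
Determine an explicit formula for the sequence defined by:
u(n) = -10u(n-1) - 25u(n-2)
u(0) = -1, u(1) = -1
Characteristic equation: x² + 10x + 25 = 0, which is (x - (-5))².
Repeated root r = -5.
General solution: u(n) = (A + Bn)·(-5)^n.
From u(0) = -1: A = -1.
From u(1) = -1: (A + B)·(-5) = -1 ⇒ B = \frac{6}{5}.
So u(n) = \left(\frac{6 n}{5} - 1\right) \cdot (-5)^n.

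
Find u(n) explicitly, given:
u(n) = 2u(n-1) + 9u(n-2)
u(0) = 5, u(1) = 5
Characteristic equation: x² - 2x - 9 = 0.
Discriminant Δ = (2)² + 4·(9) = 40.
Roots r₁,₂ = (2 ± √40)/2, so r₁ = 1 + \sqrt{10}, r₂ = 1 - \sqrt{10}.
General solution: u(n) = A·r₁^n + B·r₂^n.
From the initial conditions, A + B = 5 and r₁A + r₂B = 5.
Since r₁ - r₂ = √40: A = (5 - (5)r₂)/√40 = \frac{5}{2}, and B = 5 - A = \frac{5}{2}.
So u(n) = \left(\frac{5}{2}\right)\left(1 + \sqrt{10}\right)^n + \left(\frac{5}{2}\right)\left(1 - \sqrt{10}\right)^n.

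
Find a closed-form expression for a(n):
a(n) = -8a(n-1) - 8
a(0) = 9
First-order linear non-homogeneous.
Homogeneous solution: a_h(n) = A·(-8)^n.
Try constant particular solution a_p = K: K = -8K - 8 ⇒ K = - \frac{8}{9}.
General: a(n) = A·(-8)^n - \frac{8}{9}.
Apply a(0) = 9: A - \frac{8}{9} = 9 ⇒ A = \frac{89}{9}.
So a(n) = \frac{89 \left(-8\right)^{n}}{9} - \frac{8}{9}.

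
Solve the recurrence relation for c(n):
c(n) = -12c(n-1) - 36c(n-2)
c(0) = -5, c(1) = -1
Characteristic equation: x² + 12x + 36 = 0, which is (x - (-6))².
Repeated root r = -6.
General solution: c(n) = (A + Bn)·(-6)^n.
From c(0) = -5: A = -5.
From c(1) = -1: (A + B)·(-6) = -1 ⇒ B = \frac{31}{6}.
So c(n) = \left(\frac{31 n}{6} - 5\right) \cdot (-6)^n.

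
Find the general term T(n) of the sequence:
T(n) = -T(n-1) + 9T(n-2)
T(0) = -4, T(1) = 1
Characteristic equation: x² + x - 9 = 0.
Discriminant Δ = (-1)² + 4·(9) = 37.
Roots r₁,₂ = (-1 ± √37)/2, so r₁ = - \frac{1}{2} + \frac{\sqrt{37}}{2}, r₂ = - \frac{\sqrt{37}}{2} - \frac{1}{2}.
General solution: T(n) = A·r₁^n + B·r₂^n.
From the initial conditions, A + B = -4 and r₁A + r₂B = 1.
Since r₁ - r₂ = √37: A = (1 - (-4)r₂)/√37 = -2 - \frac{\sqrt{37}}{37}, and B = -4 - A = -2 + \frac{\sqrt{37}}{37}.
So T(n) = \left(-2 - \frac{\sqrt{37}}{37}\right)\left(- \frac{1}{2} + \frac{\sqrt{37}}{2}\right)^n + \left(-2 + \frac{\sqrt{37}}{37}\right)\left(- \frac{\sqrt{37}}{2} - \frac{1}{2}\right)^n.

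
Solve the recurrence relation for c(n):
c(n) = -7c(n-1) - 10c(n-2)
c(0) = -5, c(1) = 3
Characteristic equation: x² + 7x + 10 = 0, which factors as (x - (-5))(x - (-2)) = 0.
Roots r₁ = -5, r₂ = -2 (distinct).
General solution: c(n) = A·(-5)^n + B·(-2)^n.
From c(0) = -5: A + B = -5.
From c(1) = 3: -5A - 2B = 3.
Solving: A = \frac{7}{3}, B = - \frac{22}{3}.
So c(n) = - \frac{22 \left(-2\right)^{n}}{3} + \frac{7 \left(-5\right)^{n}}{3}.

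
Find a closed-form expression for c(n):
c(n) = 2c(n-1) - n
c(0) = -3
First-order linear with linear forcing.
Homogeneous solution: c_h(n) = A·(2)^n.
Try particular c_p(n) = pn + q. Substituting:
  pn + q = 2(p(n-1) + q) - n.
Matching the n-coefficient: p = 2p - 1 ⇒ p = 1.
Matching constants: q = -2p + 2q ⇒ q = 2.
General: c(n) = A·(2)^n + n + 2.
Apply c(0) = -3: A + 2 = -3 ⇒ A = -5.
So c(n) = - 5 \cdot 2^{n} + n + 2.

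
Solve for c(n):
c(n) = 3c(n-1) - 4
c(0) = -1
First-order linear non-homogeneous.
Homogeneous solution: c_h(n) = A·(3)^n.
Try constant particular solution c_p = K: K = 3K - 4 ⇒ K = 2.
General: c(n) = A·(3)^n + 2.
Apply c(0) = -1: A + 2 = -1 ⇒ A = -3.
So c(n) = 2 - 3 \cdot 3^{n}.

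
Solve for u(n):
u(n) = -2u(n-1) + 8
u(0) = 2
First-order linear non-homogeneous.
Homogeneous solution: u_h(n) = A·(-2)^n.
Try constant particular solution u_p = K: K = -2K + 8 ⇒ K = \frac{8}{3}.
General: u(n) = A·(-2)^n + \frac{8}{3}.
Apply u(0) = 2: A + \frac{8}{3} = 2 ⇒ A = - \frac{2}{3}.
So u(n) = \frac{8}{3} - \frac{2 \left(-2\right)^{n}}{3}.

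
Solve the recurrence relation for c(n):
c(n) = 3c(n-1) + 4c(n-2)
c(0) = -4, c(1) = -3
Characteristic equation: x² - 3x - 4 = 0, which factors as (x - (4))(x - (-1)) = 0.
Roots r₁ = 4, r₂ = -1 (distinct).
General solution: c(n) = A·(4)^n + B·(-1)^n.
From c(0) = -4: A + B = -4.
From c(1) = -3: 4A - B = -3.
Solving: A = - \frac{7}{5}, B = - \frac{13}{5}.
So c(n) = - \frac{13 \left(-1\right)^{n}}{5} - \frac{7 \cdot 4^{n}}{5}.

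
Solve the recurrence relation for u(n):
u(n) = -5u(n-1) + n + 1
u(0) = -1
First-order linear with linear forcing.
Homogeneous solution: u_h(n) = A·(-5)^n.
Try particular u_p(n) = pn + q. Substituting:
  pn + q = -5(p(n-1) + q) + n + 1.
Matching the n-coefficient: p = -5p + 1 ⇒ p = \frac{1}{6}.
Matching constants: q = 5p - 5q + 1 ⇒ q = \frac{11}{36}.
General: u(n) = A·(-5)^n + \frac{n}{6} + \frac{11}{36}.
Apply u(0) = -1: A + \frac{11}{36} = -1 ⇒ A = - \frac{47}{36}.
So u(n) = - \frac{47 \left(-5\right)^{n}}{36} + \frac{n}{6} + \frac{11}{36}.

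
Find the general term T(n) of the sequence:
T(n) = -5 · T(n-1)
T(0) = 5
Pure geometric recurrence with ratio -5.
By induction T(n) = T(0) · (-5)^n = 5 \left(-5\right)^{n}.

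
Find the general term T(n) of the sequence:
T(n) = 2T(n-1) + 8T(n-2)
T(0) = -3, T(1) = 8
Characteristic equation: x² - 2x - 8 = 0, which factors as (x - (-2))(x - (4)) = 0.
Roots r₁ = -2, r₂ = 4 (distinct).
General solution: T(n) = A·(-2)^n + B·(4)^n.
From T(0) = -3: A + B = -3.
From T(1) = 8: -2A + 4B = 8.
Solving: A = - \frac{10}{3}, B = \frac{1}{3}.
So T(n) = - \frac{10 \left(-2\right)^{n}}{3} + \frac{4^{n}}{3}.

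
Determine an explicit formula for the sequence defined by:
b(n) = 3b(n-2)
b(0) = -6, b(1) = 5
Characteristic equation: x² - 3 = 0.
Discriminant Δ = (0)² + 4·(3) = 12.
Roots r₁,₂ = (0 ± √12)/2, so r₁ = \sqrt{3}, r₂ = - \sqrt{3}.
General solution: b(n) = A·r₁^n + B·r₂^n.
From the initial conditions, A + B = -6 and r₁A + r₂B = 5.
Since r₁ - r₂ = √12: A = (5 - (-6)r₂)/√12 = -3 + \frac{5 \sqrt{3}}{6}, and B = -6 - A = -3 - \frac{5 \sqrt{3}}{6}.
So b(n) = \left(-3 + \frac{5 \sqrt{3}}{6}\right)\left(\sqrt{3}\right)^n + \left(-3 - \frac{5 \sqrt{3}}{6}\right)\left(- \sqrt{3}\right)^n.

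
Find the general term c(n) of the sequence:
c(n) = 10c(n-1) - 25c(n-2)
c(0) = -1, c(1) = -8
Characteristic equation: x² - 10x + 25 = 0, which is (x - (5))².
Repeated root r = 5.
General solution: c(n) = (A + Bn)·(5)^n.
From c(0) = -1: A = -1.
From c(1) = -8: (A + B)·(5) = -8 ⇒ B = - \frac{3}{5}.
So c(n) = \left(- \frac{3 n}{5} - 1\right) \cdot (5)^n.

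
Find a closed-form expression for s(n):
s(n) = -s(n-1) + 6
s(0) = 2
First-order linear non-homogeneous.
Homogeneous solution: s_h(n) = A·(-1)^n.
Try constant particular solution s_p = K: K = -K + 6 ⇒ K = 3.
General: s(n) = A·(-1)^n + 3.
Apply s(0) = 2: A + 3 = 2 ⇒ A = -1.
So s(n) = 3 - \left(-1\right)^{n}.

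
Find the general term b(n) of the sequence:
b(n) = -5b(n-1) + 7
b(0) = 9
First-order linear non-homogeneous.
Homogeneous solution: b_h(n) = A·(-5)^n.
Try constant particular solution b_p = K: K = -5K + 7 ⇒ K = \frac{7}{6}.
General: b(n) = A·(-5)^n + \frac{7}{6}.
Apply b(0) = 9: A + \frac{7}{6} = 9 ⇒ A = \frac{47}{6}.
So b(n) = \frac{47 \left(-5\right)^{n}}{6} + \frac{7}{6}.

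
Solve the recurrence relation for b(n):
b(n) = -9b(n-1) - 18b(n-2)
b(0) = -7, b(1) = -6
Characteristic equation: x² + 9x + 18 = 0, which factors as (x - (-3))(x - (-6)) = 0.
Roots r₁ = -3, r₂ = -6 (distinct).
General solution: b(n) = A·(-3)^n + B·(-6)^n.
From b(0) = -7: A + B = -7.
From b(1) = -6: -3A - 6B = -6.
Solving: A = -16, B = 9.
So b(n) = - 16 \left(-3\right)^{n} + 9 \left(-6\right)^{n}.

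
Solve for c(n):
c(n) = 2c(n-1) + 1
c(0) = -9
First-order linear non-homogeneous.
Homogeneous solution: c_h(n) = A·(2)^n.
Try constant particular solution c_p = K: K = 2K + 1 ⇒ K = -1.
General: c(n) = A·(2)^n - 1.
Apply c(0) = -9: A - 1 = -9 ⇒ A = -8.
So c(n) = - 8 \cdot 2^{n} - 1.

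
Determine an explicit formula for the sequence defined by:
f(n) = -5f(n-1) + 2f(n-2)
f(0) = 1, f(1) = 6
Characteristic equation: x² + 5x - 2 = 0.
Discriminant Δ = (-5)² + 4·(2) = 33.
Roots r₁,₂ = (-5 ± √33)/2, so r₁ = - \frac{5}{2} + \frac{\sqrt{33}}{2}, r₂ = - \frac{\sqrt{33}}{2} - \frac{5}{2}.
General solution: f(n) = A·r₁^n + B·r₂^n.
From the initial conditions, A + B = 1 and r₁A + r₂B = 6.
Since r₁ - r₂ = √33: A = (6 - (1)r₂)/√33 = \frac{1}{2} + \frac{17 \sqrt{33}}{66}, and B = 1 - A = \frac{1}{2} - \frac{17 \sqrt{33}}{66}.
So f(n) = \left(\frac{1}{2} + \frac{17 \sqrt{33}}{66}\right)\left(- \frac{5}{2} + \frac{\sqrt{33}}{2}\right)^n + \left(\frac{1}{2} - \frac{17 \sqrt{33}}{66}\right)\left(- \frac{\sqrt{33}}{2} - \frac{5}{2}\right)^n.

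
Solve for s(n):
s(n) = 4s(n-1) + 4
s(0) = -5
First-order linear non-homogeneous.
Homogeneous solution: s_h(n) = A·(4)^n.
Try constant particular solution s_p = K: K = 4K + 4 ⇒ K = - \frac{4}{3}.
General: s(n) = A·(4)^n - \frac{4}{3}.
Apply s(0) = -5: A - \frac{4}{3} = -5 ⇒ A = - \frac{11}{3}.
So s(n) = - \frac{11 \cdot 4^{n}}{3} - \frac{4}{3}.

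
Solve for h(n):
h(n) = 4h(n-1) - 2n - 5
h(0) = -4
First-order linear with linear forcing.
Homogeneous solution: h_h(n) = A·(4)^n.
Try particular h_p(n) = pn + q. Substituting:
  pn + q = 4(p(n-1) + q) - 2n - 5.
Matching the n-coefficient: p = 4p - 2 ⇒ p = \frac{2}{3}.
Matching constants: q = -4p + 4q - 5 ⇒ q = \frac{23}{9}.
General: h(n) = A·(4)^n + \frac{2 n}{3} + \frac{23}{9}.
Apply h(0) = -4: A + \frac{23}{9} = -4 ⇒ A = - \frac{59}{9}.
So h(n) = - \frac{59 \cdot 4^{n}}{9} + \frac{2 n}{3} + \frac{23}{9}.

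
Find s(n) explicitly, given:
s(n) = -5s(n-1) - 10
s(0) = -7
First-order linear non-homogeneous.
Homogeneous solution: s_h(n) = A·(-5)^n.
Try constant particular solution s_p = K: K = -5K - 10 ⇒ K = - \frac{5}{3}.
General: s(n) = A·(-5)^n - \frac{5}{3}.
Apply s(0) = -7: A - \frac{5}{3} = -7 ⇒ A = - \frac{16}{3}.
So s(n) = - \frac{16 \left(-5\right)^{n}}{3} - \frac{5}{3}.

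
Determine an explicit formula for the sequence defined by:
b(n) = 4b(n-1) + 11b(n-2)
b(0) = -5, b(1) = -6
Characteristic equation: x² - 4x - 11 = 0.
Discriminant Δ = (4)² + 4·(11) = 60.
Roots r₁,₂ = (4 ± √60)/2, so r₁ = 2 + \sqrt{15}, r₂ = 2 - \sqrt{15}.
General solution: b(n) = A·r₁^n + B·r₂^n.
From the initial conditions, A + B = -5 and r₁A + r₂B = -6.
Since r₁ - r₂ = √60: A = (-6 - (-5)r₂)/√60 = - \frac{5}{2} + \frac{2 \sqrt{15}}{15}, and B = -5 - A = - \frac{5}{2} - \frac{2 \sqrt{15}}{15}.
So b(n) = \left(- \frac{5}{2} + \frac{2 \sqrt{15}}{15}\right)\left(2 + \sqrt{15}\right)^n + \left(- \frac{5}{2} - \frac{2 \sqrt{15}}{15}\right)\left(2 - \sqrt{15}\right)^n.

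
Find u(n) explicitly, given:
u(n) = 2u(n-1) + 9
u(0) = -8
First-order linear non-homogeneous.
Homogeneous solution: u_h(n) = A·(2)^n.
Try constant particular solution u_p = K: K = 2K + 9 ⇒ K = -9.
General: u(n) = A·(2)^n - 9.
Apply u(0) = -8: A - 9 = -8 ⇒ A = 1.
So u(n) = 2^{n} - 9.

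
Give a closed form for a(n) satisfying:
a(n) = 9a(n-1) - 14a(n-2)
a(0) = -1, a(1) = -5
Characteristic equation: x² - 9x + 14 = 0, which factors as (x - (7))(x - (2)) = 0.
Roots r₁ = 7, r₂ = 2 (distinct).
General solution: a(n) = A·(7)^n + B·(2)^n.
From a(0) = -1: A + B = -1.
From a(1) = -5: 7A + 2B = -5.
Solving: A = - \frac{3}{5}, B = - \frac{2}{5}.
So a(n) = - \frac{2 \cdot 2^{n}}{5} - \frac{3 \cdot 7^{n}}{5}.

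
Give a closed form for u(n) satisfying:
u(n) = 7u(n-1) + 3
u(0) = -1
First-order linear non-homogeneous.
Homogeneous solution: u_h(n) = A·(7)^n.
Try constant particular solution u_p = K: K = 7K + 3 ⇒ K = - \frac{1}{2}.
General: u(n) = A·(7)^n - \frac{1}{2}.
Apply u(0) = -1: A - \frac{1}{2} = -1 ⇒ A = - \frac{1}{2}.
So u(n) = - \frac{7^{n}}{2} - \frac{1}{2}.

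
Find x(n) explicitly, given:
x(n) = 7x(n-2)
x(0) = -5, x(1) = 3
Characteristic equation: x² - 7 = 0.
Discriminant Δ = (0)² + 4·(7) = 28.
Roots r₁,₂ = (0 ± √28)/2, so r₁ = \sqrt{7}, r₂ = - \sqrt{7}.
General solution: x(n) = A·r₁^n + B·r₂^n.
From the initial conditions, A + B = -5 and r₁A + r₂B = 3.
Since r₁ - r₂ = √28: A = (3 - (-5)r₂)/√28 = - \frac{5}{2} + \frac{3 \sqrt{7}}{14}, and B = -5 - A = - \frac{5}{2} - \frac{3 \sqrt{7}}{14}.
So x(n) = \left(- \frac{5}{2} + \frac{3 \sqrt{7}}{14}\right)\left(\sqrt{7}\right)^n + \left(- \frac{5}{2} - \frac{3 \sqrt{7}}{14}\right)\left(- \sqrt{7}\right)^n.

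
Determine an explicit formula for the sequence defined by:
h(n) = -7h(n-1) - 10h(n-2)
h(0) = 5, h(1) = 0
Characteristic equation: x² + 7x + 10 = 0, which factors as (x - (-5))(x - (-2)) = 0.
Roots r₁ = -5, r₂ = -2 (distinct).
General solution: h(n) = A·(-5)^n + B·(-2)^n.
From h(0) = 5: A + B = 5.
From h(1) = 0: -5A - 2B = 0.
Solving: A = - \frac{10}{3}, B = \frac{25}{3}.
So h(n) = \frac{25 \left(-2\right)^{n}}{3} - \frac{10 \left(-5\right)^{n}}{3}.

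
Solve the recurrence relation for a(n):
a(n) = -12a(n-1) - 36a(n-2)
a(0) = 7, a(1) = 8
Characteristic equation: x² + 12x + 36 = 0, which is (x - (-6))².
Repeated root r = -6.
General solution: a(n) = (A + Bn)·(-6)^n.
From a(0) = 7: A = 7.
From a(1) = 8: (A + B)·(-6) = 8 ⇒ B = - \frac{25}{3}.
So a(n) = \left(7 - \frac{25 n}{3}\right) \cdot (-6)^n.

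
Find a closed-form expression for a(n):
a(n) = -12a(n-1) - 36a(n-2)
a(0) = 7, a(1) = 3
Characteristic equation: x² + 12x + 36 = 0, which is (x - (-6))².
Repeated root r = -6.
General solution: a(n) = (A + Bn)·(-6)^n.
From a(0) = 7: A = 7.
From a(1) = 3: (A + B)·(-6) = 3 ⇒ B = - \frac{15}{2}.
So a(n) = \left(7 - \frac{15 n}{2}\right) \cdot (-6)^n.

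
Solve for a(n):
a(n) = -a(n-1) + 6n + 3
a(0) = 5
First-order linear with linear forcing.
Homogeneous solution: a_h(n) = A·(-1)^n.
Try particular a_p(n) = pn + q. Substituting:
  pn + q = -(p(n-1) + q) + 6n + 3.
Matching the n-coefficient: p = -p + 6 ⇒ p = 3.
Matching constants: q = p - q + 3 ⇒ q = 3.
General: a(n) = A·(-1)^n + 3 n + 3.
Apply a(0) = 5: A + 3 = 5 ⇒ A = 2.
So a(n) = 2 \left(-1\right)^{n} + 3 n + 3.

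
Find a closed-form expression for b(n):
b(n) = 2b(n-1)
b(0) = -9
This is a homogeneous first-order recurrence with ratio 2.
By induction b(n) = b(0) · (2)^n = - 9 \cdot 2^{n}.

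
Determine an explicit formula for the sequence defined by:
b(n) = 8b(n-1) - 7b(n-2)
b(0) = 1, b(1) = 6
Characteristic equation: x² - 8x + 7 = 0, which factors as (x - (1))(x - (7)) = 0.
Roots r₁ = 1, r₂ = 7 (distinct).
General solution: b(n) = A·(1)^n + B·(7)^n.
From b(0) = 1: A + B = 1.
From b(1) = 6: A + 7B = 6.
Solving: A = \frac{1}{6}, B = \frac{5}{6}.
So b(n) = \frac{5 \cdot 7^{n}}{6} + \frac{1}{6}.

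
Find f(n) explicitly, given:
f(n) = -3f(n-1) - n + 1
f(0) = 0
First-order linear with linear forcing.
Homogeneous solution: f_h(n) = A·(-3)^n.
Try particular f_p(n) = pn + q. Substituting:
  pn + q = -3(p(n-1) + q) - n + 1.
Matching the n-coefficient: p = -3p - 1 ⇒ p = - \frac{1}{4}.
Matching constants: q = 3p - 3q + 1 ⇒ q = \frac{1}{16}.
General: f(n) = A·(-3)^n - \frac{n}{4} + \frac{1}{16}.
Apply f(0) = 0: A + \frac{1}{16} = 0 ⇒ A = - \frac{1}{16}.
So f(n) = - \frac{\left(-3\right)^{n}}{16} - \frac{n}{4} + \frac{1}{16}.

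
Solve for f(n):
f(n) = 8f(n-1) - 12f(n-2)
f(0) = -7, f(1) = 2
Characteristic equation: x² - 8x + 12 = 0, which factors as (x - (2))(x - (6)) = 0.
Roots r₁ = 2, r₂ = 6 (distinct).
General solution: f(n) = A·(2)^n + B·(6)^n.
From f(0) = -7: A + B = -7.
From f(1) = 2: 2A + 6B = 2.
Solving: A = -11, B = 4.
So f(n) = - 11 \cdot 2^{n} + 4 \cdot 6^{n}.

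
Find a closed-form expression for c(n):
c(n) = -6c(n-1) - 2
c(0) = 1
First-order linear non-homogeneous.
Homogeneous solution: c_h(n) = A·(-6)^n.
Try constant particular solution c_p = K: K = -6K - 2 ⇒ K = - \frac{2}{7}.
General: c(n) = A·(-6)^n - \frac{2}{7}.
Apply c(0) = 1: A - \frac{2}{7} = 1 ⇒ A = \frac{9}{7}.
So c(n) = \frac{9 \left(-6\right)^{n}}{7} - \frac{2}{7}.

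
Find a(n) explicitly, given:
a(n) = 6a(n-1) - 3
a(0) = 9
First-order linear non-homogeneous.
Homogeneous solution: a_h(n) = A·(6)^n.
Try constant particular solution a_p = K: K = 6K - 3 ⇒ K = \frac{3}{5}.
General: a(n) = A·(6)^n + \frac{3}{5}.
Apply a(0) = 9: A + \frac{3}{5} = 9 ⇒ A = \frac{42}{5}.
So a(n) = \frac{42 \cdot 6^{n}}{5} + \frac{3}{5}.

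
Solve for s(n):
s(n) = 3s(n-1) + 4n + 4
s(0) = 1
First-order linear with linear forcing.
Homogeneous solution: s_h(n) = A·(3)^n.
Try particular s_p(n) = pn + q. Substituting:
  pn + q = 3(p(n-1) + q) + 4n + 4.
Matching the n-coefficient: p = 3p + 4 ⇒ p = -2.
Matching constants: q = -3p + 3q + 4 ⇒ q = -5.
General: s(n) = A·(3)^n - 2 n - 5.
Apply s(0) = 1: A - 5 = 1 ⇒ A = 6.
So s(n) = 6 \cdot 3^{n} - 2 n - 5.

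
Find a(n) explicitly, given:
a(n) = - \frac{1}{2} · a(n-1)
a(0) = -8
Pure geometric recurrence with ratio - \frac{1}{2}.
By induction a(n) = a(0) · (- \frac{1}{2})^n = - 8 \left(- \frac{1}{2}\right)^{n}.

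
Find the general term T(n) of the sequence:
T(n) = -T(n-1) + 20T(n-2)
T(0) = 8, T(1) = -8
Characteristic equation: x² + x - 20 = 0, which factors as (x - (4))(x - (-5)) = 0.
Roots r₁ = 4, r₂ = -5 (distinct).
General solution: T(n) = A·(4)^n + B·(-5)^n.
From T(0) = 8: A + B = 8.
From T(1) = -8: 4A - 5B = -8.
Solving: A = \frac{32}{9}, B = \frac{40}{9}.
So T(n) = \frac{40 \left(-5\right)^{n}}{9} + \frac{32 \cdot 4^{n}}{9}.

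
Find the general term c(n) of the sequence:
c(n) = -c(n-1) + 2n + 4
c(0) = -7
First-order linear with linear forcing.
Homogeneous solution: c_h(n) = A·(-1)^n.
Try particular c_p(n) = pn + q. Substituting:
  pn + q = -(p(n-1) + q) + 2n + 4.
Matching the n-coefficient: p = -p + 2 ⇒ p = 1.
Matching constants: q = p - q + 4 ⇒ q = \frac{5}{2}.
General: c(n) = A·(-1)^n + n + \frac{5}{2}.
Apply c(0) = -7: A + \frac{5}{2} = -7 ⇒ A = - \frac{19}{2}.
So c(n) = - \frac{19 \left(-1\right)^{n}}{2} + n + \frac{5}{2}.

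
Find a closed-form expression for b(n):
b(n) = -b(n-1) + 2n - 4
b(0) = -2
First-order linear with linear forcing.
Homogeneous solution: b_h(n) = A·(-1)^n.
Try particular b_p(n) = pn + q. Substituting:
  pn + q = -(p(n-1) + q) + 2n - 4.
Matching the n-coefficient: p = -p + 2 ⇒ p = 1.
Matching constants: q = p - q - 4 ⇒ q = - \frac{3}{2}.
General: b(n) = A·(-1)^n + n - \frac{3}{2}.
Apply b(0) = -2: A - \frac{3}{2} = -2 ⇒ A = - \frac{1}{2}.
So b(n) = - \frac{\left(-1\right)^{n}}{2} + n - \frac{3}{2}.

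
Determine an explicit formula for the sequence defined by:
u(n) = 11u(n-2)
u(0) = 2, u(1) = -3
Characteristic equation: x² - 11 = 0.
Discriminant Δ = (0)² + 4·(11) = 44.
Roots r₁,₂ = (0 ± √44)/2, so r₁ = \sqrt{11}, r₂ = - \sqrt{11}.
General solution: u(n) = A·r₁^n + B·r₂^n.
From the initial conditions, A + B = 2 and r₁A + r₂B = -3.
Since r₁ - r₂ = √44: A = (-3 - (2)r₂)/√44 = 1 - \frac{3 \sqrt{11}}{22}, and B = 2 - A = \frac{3 \sqrt{11}}{22} + 1.
So u(n) = \left(1 - \frac{3 \sqrt{11}}{22}\right)\left(\sqrt{11}\right)^n + \left(\frac{3 \sqrt{11}}{22} + 1\right)\left(- \sqrt{11}\right)^n.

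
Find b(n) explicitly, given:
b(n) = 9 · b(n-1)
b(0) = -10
Pure geometric recurrence with ratio 9.
By induction b(n) = b(0) · (9)^n = - 10 \cdot 9^{n}.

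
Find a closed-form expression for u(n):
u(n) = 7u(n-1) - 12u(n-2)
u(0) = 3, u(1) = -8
Characteristic equation: x² - 7x + 12 = 0, which factors as (x - (3))(x - (4)) = 0.
Roots r₁ = 3, r₂ = 4 (distinct).
General solution: u(n) = A·(3)^n + B·(4)^n.
From u(0) = 3: A + B = 3.
From u(1) = -8: 3A + 4B = -8.
Solving: A = 20, B = -17.
So u(n) = 20 \cdot 3^{n} - 17 \cdot 4^{n}.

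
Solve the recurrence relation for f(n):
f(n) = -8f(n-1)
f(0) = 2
This is a homogeneous first-order recurrence with ratio -8.
By induction f(n) = f(0) · (-8)^n = 2 \left(-8\right)^{n}.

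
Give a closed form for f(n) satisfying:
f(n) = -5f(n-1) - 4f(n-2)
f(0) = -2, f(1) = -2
Characteristic equation: x² + 5x + 4 = 0, which factors as (x - (-1))(x - (-4)) = 0.
Roots r₁ = -1, r₂ = -4 (distinct).
General solution: f(n) = A·(-1)^n + B·(-4)^n.
From f(0) = -2: A + B = -2.
From f(1) = -2: -A - 4B = -2.
Solving: A = - \frac{10}{3}, B = \frac{4}{3}.
So f(n) = - \frac{10 \left(-1\right)^{n}}{3} + \frac{4 \left(-4\right)^{n}}{3}.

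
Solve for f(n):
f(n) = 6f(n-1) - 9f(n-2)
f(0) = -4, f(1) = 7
Characteristic equation: x² - 6x + 9 = 0, which is (x - (3))².
Repeated root r = 3.
General solution: f(n) = (A + Bn)·(3)^n.
From f(0) = -4: A = -4.
From f(1) = 7: (A + B)·(3) = 7 ⇒ B = \frac{19}{3}.
So f(n) = \left(\frac{19 n}{3} - 4\right) \cdot (3)^n.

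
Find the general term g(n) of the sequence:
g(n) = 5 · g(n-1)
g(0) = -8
Pure geometric recurrence with ratio 5.
By induction g(n) = g(0) · (5)^n = - 8 \cdot 5^{n}.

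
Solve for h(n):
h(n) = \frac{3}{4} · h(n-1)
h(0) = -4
Pure geometric recurrence with ratio \frac{3}{4}.
By induction h(n) = h(0) · (\frac{3}{4})^n = - 4 \left(\frac{3}{4}\right)^{n}.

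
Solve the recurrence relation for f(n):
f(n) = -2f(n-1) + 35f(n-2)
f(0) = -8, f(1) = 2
Characteristic equation: x² + 2x - 35 = 0, which factors as (x - (-7))(x - (5)) = 0.
Roots r₁ = -7, r₂ = 5 (distinct).
General solution: f(n) = A·(-7)^n + B·(5)^n.
From f(0) = -8: A + B = -8.
From f(1) = 2: -7A + 5B = 2.
Solving: A = - \frac{7}{2}, B = - \frac{9}{2}.
So f(n) = - \frac{7 \left(-7\right)^{n}}{2} - \frac{9 \cdot 5^{n}}{2}.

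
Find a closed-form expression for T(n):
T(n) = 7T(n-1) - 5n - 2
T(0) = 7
First-order linear with linear forcing.
Homogeneous solution: T_h(n) = A·(7)^n.
Try particular T_p(n) = pn + q. Substituting:
  pn + q = 7(p(n-1) + q) - 5n - 2.
Matching the n-coefficient: p = 7p - 5 ⇒ p = \frac{5}{6}.
Matching constants: q = -7p + 7q - 2 ⇒ q = \frac{47}{36}.
General: T(n) = A·(7)^n + \frac{5 n}{6} + \frac{47}{36}.
Apply T(0) = 7: A + \frac{47}{36} = 7 ⇒ A = \frac{205}{36}.
So T(n) = \frac{205 \cdot 7^{n}}{36} + \frac{5 n}{6} + \frac{47}{36}.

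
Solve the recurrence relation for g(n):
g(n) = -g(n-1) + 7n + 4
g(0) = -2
First-order linear with linear forcing.
Homogeneous solution: g_h(n) = A·(-1)^n.
Try particular g_p(n) = pn + q. Substituting:
  pn + q = -(p(n-1) + q) + 7n + 4.
Matching the n-coefficient: p = -p + 7 ⇒ p = \frac{7}{2}.
Matching constants: q = p - q + 4 ⇒ q = \frac{15}{4}.
General: g(n) = A·(-1)^n + \frac{7 n}{2} + \frac{15}{4}.
Apply g(0) = -2: A + \frac{15}{4} = -2 ⇒ A = - \frac{23}{4}.
So g(n) = - \frac{23 \left(-1\right)^{n}}{4} + \frac{7 n}{2} + \frac{15}{4}.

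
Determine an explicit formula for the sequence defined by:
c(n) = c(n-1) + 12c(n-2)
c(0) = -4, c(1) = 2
Characteristic equation: x² - x - 12 = 0, which factors as (x - (4))(x - (-3)) = 0.
Roots r₁ = 4, r₂ = -3 (distinct).
General solution: c(n) = A·(4)^n + B·(-3)^n.
From c(0) = -4: A + B = -4.
From c(1) = 2: 4A - 3B = 2.
Solving: A = - \frac{10}{7}, B = - \frac{18}{7}.
So c(n) = - \frac{18 \left(-3\right)^{n}}{7} - \frac{10 \cdot 4^{n}}{7}.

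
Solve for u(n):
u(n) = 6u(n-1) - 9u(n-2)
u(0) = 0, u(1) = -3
Characteristic equation: x² - 6x + 9 = 0, which is (x - (3))².
Repeated root r = 3.
General solution: u(n) = (A + Bn)·(3)^n.
From u(0) = 0: A = 0.
From u(1) = -3: (A + B)·(3) = -3 ⇒ B = -1.
So u(n) = \left(- n\right) \cdot (3)^n.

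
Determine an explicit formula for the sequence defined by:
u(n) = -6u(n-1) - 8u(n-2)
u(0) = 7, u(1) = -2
Characteristic equation: x² + 6x + 8 = 0, which factors as (x - (-2))(x - (-4)) = 0.
Roots r₁ = -2, r₂ = -4 (distinct).
General solution: u(n) = A·(-2)^n + B·(-4)^n.
From u(0) = 7: A + B = 7.
From u(1) = -2: -2A - 4B = -2.
Solving: A = 13, B = -6.
So u(n) = 13 \left(-2\right)^{n} - 6 \left(-4\right)^{n}.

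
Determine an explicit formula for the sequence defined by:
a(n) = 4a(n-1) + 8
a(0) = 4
First-order linear non-homogeneous.
Homogeneous solution: a_h(n) = A·(4)^n.
Try constant particular solution a_p = K: K = 4K + 8 ⇒ K = - \frac{8}{3}.
General: a(n) = A·(4)^n - \frac{8}{3}.
Apply a(0) = 4: A - \frac{8}{3} = 4 ⇒ A = \frac{20}{3}.
So a(n) = \frac{20 \cdot 4^{n}}{3} - \frac{8}{3}.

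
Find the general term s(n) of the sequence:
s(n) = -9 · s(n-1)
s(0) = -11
Pure geometric recurrence with ratio -9.
By induction s(n) = s(0) · (-9)^n = - 11 \left(-9\right)^{n}.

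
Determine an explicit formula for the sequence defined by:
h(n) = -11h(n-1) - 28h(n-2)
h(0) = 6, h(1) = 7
Characteristic equation: x² + 11x + 28 = 0, which factors as (x - (-7))(x - (-4)) = 0.
Roots r₁ = -7, r₂ = -4 (distinct).
General solution: h(n) = A·(-7)^n + B·(-4)^n.
From h(0) = 6: A + B = 6.
From h(1) = 7: -7A - 4B = 7.
Solving: A = - \frac{31}{3}, B = \frac{49}{3}.
So h(n) = \frac{49 \left(-4\right)^{n}}{3} - \frac{31 \left(-7\right)^{n}}{3}.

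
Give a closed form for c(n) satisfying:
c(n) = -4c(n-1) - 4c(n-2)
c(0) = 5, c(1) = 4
Characteristic equation: x² + 4x + 4 = 0, which is (x - (-2))².
Repeated root r = -2.
General solution: c(n) = (A + Bn)·(-2)^n.
From c(0) = 5: A = 5.
From c(1) = 4: (A + B)·(-2) = 4 ⇒ B = -7.
So c(n) = \left(5 - 7 n\right) \cdot (-2)^n.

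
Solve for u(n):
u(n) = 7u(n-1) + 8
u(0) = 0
First-order linear non-homogeneous.
Homogeneous solution: u_h(n) = A·(7)^n.
Try constant particular solution u_p = K: K = 7K + 8 ⇒ K = - \frac{4}{3}.
General: u(n) = A·(7)^n - \frac{4}{3}.
Apply u(0) = 0: A - \frac{4}{3} = 0 ⇒ A = \frac{4}{3}.
So u(n) = \frac{4 \cdot 7^{n}}{3} - \frac{4}{3}.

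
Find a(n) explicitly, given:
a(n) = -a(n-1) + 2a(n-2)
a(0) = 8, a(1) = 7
Characteristic equation: x² + x - 2 = 0, which factors as (x - (1))(x - (-2)) = 0.
Roots r₁ = 1, r₂ = -2 (distinct).
General solution: a(n) = A·(1)^n + B·(-2)^n.
From a(0) = 8: A + B = 8.
From a(1) = 7: A - 2B = 7.
Solving: A = \frac{23}{3}, B = \frac{1}{3}.
So a(n) = \frac{\left(-2\right)^{n}}{3} + \frac{23}{3}.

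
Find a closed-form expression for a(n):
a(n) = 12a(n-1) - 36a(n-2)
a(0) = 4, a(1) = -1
Characteristic equation: x² - 12x + 36 = 0, which is (x - (6))².
Repeated root r = 6.
General solution: a(n) = (A + Bn)·(6)^n.
From a(0) = 4: A = 4.
From a(1) = -1: (A + B)·(6) = -1 ⇒ B = - \frac{25}{6}.
So a(n) = \left(4 - \frac{25 n}{6}\right) \cdot (6)^n.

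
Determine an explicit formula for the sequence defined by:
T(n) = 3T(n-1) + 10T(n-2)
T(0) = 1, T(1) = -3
Characteristic equation: x² - 3x - 10 = 0, which factors as (x - (-2))(x - (5)) = 0.
Roots r₁ = -2, r₂ = 5 (distinct).
General solution: T(n) = A·(-2)^n + B·(5)^n.
From T(0) = 1: A + B = 1.
From T(1) = -3: -2A + 5B = -3.
Solving: A = \frac{8}{7}, B = - \frac{1}{7}.
So T(n) = \frac{8 \left(-2\right)^{n}}{7} - \frac{5^{n}}{7}.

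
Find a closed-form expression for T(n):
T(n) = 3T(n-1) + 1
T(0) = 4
First-order linear non-homogeneous.
Homogeneous solution: T_h(n) = A·(3)^n.
Try constant particular solution T_p = K: K = 3K + 1 ⇒ K = - \frac{1}{2}.
General: T(n) = A·(3)^n - \frac{1}{2}.
Apply T(0) = 4: A - \frac{1}{2} = 4 ⇒ A = \frac{9}{2}.
So T(n) = \frac{9 \cdot 3^{n}}{2} - \frac{1}{2}.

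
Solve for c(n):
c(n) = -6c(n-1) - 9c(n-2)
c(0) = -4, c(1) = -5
Characteristic equation: x² + 6x + 9 = 0, which is (x - (-3))².
Repeated root r = -3.
General solution: c(n) = (A + Bn)·(-3)^n.
From c(0) = -4: A = -4.
From c(1) = -5: (A + B)·(-3) = -5 ⇒ B = \frac{17}{3}.
So c(n) = \left(\frac{17 n}{3} - 4\right) \cdot (-3)^n.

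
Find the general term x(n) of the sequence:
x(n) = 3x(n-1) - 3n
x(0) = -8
First-order linear with linear forcing.
Homogeneous solution: x_h(n) = A·(3)^n.
Try particular x_p(n) = pn + q. Substituting:
  pn + q = 3(p(n-1) + q) - 3n.
Matching the n-coefficient: p = 3p - 3 ⇒ p = \frac{3}{2}.
Matching constants: q = -3p + 3q ⇒ q = \frac{9}{4}.
General: x(n) = A·(3)^n + \frac{3 n}{2} + \frac{9}{4}.
Apply x(0) = -8: A + \frac{9}{4} = -8 ⇒ A = - \frac{41}{4}.
So x(n) = - \frac{41 \cdot 3^{n}}{4} + \frac{3 n}{2} + \frac{9}{4}.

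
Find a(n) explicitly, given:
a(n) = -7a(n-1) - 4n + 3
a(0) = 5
First-order linear with linear forcing.
Homogeneous solution: a_h(n) = A·(-7)^n.
Try particular a_p(n) = pn + q. Substituting:
  pn + q = -7(p(n-1) + q) - 4n + 3.
Matching the n-coefficient: p = -7p - 4 ⇒ p = - \frac{1}{2}.
Matching constants: q = 7p - 7q + 3 ⇒ q = - \frac{1}{16}.
General: a(n) = A·(-7)^n - \frac{n}{2} - \frac{1}{16}.
Apply a(0) = 5: A - \frac{1}{16} = 5 ⇒ A = \frac{81}{16}.
So a(n) = \frac{81 \left(-7\right)^{n}}{16} - \frac{n}{2} - \frac{1}{16}.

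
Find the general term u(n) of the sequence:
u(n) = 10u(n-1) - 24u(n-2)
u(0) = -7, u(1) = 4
Characteristic equation: x² - 10x + 24 = 0, which factors as (x - (6))(x - (4)) = 0.
Roots r₁ = 6, r₂ = 4 (distinct).
General solution: u(n) = A·(6)^n + B·(4)^n.
From u(0) = -7: A + B = -7.
From u(1) = 4: 6A + 4B = 4.
Solving: A = 16, B = -23.
So u(n) = - 23 \cdot 4^{n} + 16 \cdot 6^{n}.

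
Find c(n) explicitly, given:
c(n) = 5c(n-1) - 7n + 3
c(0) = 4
First-order linear with linear forcing.
Homogeneous solution: c_h(n) = A·(5)^n.
Try particular c_p(n) = pn + q. Substituting:
  pn + q = 5(p(n-1) + q) - 7n + 3.
Matching the n-coefficient: p = 5p - 7 ⇒ p = \frac{7}{4}.
Matching constants: q = -5p + 5q + 3 ⇒ q = \frac{23}{16}.
General: c(n) = A·(5)^n + \frac{7 n}{4} + \frac{23}{16}.
Apply c(0) = 4: A + \frac{23}{16} = 4 ⇒ A = \frac{41}{16}.
So c(n) = \frac{41 \cdot 5^{n}}{16} + \frac{7 n}{4} + \frac{23}{16}.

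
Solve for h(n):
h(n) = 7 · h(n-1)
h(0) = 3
Pure geometric recurrence with ratio 7.
By induction h(n) = h(0) · (7)^n = 3 \cdot 7^{n}.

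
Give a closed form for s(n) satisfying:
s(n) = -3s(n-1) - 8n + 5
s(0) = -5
First-order linear with linear forcing.
Homogeneous solution: s_h(n) = A·(-3)^n.
Try particular s_p(n) = pn + q. Substituting:
  pn + q = -3(p(n-1) + q) - 8n + 5.
Matching the n-coefficient: p = -3p - 8 ⇒ p = -2.
Matching constants: q = 3p - 3q + 5 ⇒ q = - \frac{1}{4}.
General: s(n) = A·(-3)^n - 2 n - \frac{1}{4}.
Apply s(0) = -5: A - \frac{1}{4} = -5 ⇒ A = - \frac{19}{4}.
So s(n) = - \frac{19 \left(-3\right)^{n}}{4} - 2 n - \frac{1}{4}.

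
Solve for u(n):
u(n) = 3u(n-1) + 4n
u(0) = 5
First-order linear with linear forcing.
Homogeneous solution: u_h(n) = A·(3)^n.
Try particular u_p(n) = pn + q. Substituting:
  pn + q = 3(p(n-1) + q) + 4n.
Matching the n-coefficient: p = 3p + 4 ⇒ p = -2.
Matching constants: q = -3p + 3q ⇒ q = -3.
General: u(n) = A·(3)^n - 2 n - 3.
Apply u(0) = 5: A - 3 = 5 ⇒ A = 8.
So u(n) = 8 \cdot 3^{n} - 2 n - 3.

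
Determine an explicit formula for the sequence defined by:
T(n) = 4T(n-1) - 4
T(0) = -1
First-order linear non-homogeneous.
Homogeneous solution: T_h(n) = A·(4)^n.
Try constant particular solution T_p = K: K = 4K - 4 ⇒ K = \frac{4}{3}.
General: T(n) = A·(4)^n + \frac{4}{3}.
Apply T(0) = -1: A + \frac{4}{3} = -1 ⇒ A = - \frac{7}{3}.
So T(n) = \frac{4}{3} - \frac{7 \cdot 4^{n}}{3}.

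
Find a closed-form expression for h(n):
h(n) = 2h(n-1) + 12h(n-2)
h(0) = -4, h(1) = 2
Characteristic equation: x² - 2x - 12 = 0.
Discriminant Δ = (2)² + 4·(12) = 52.
Roots r₁,₂ = (2 ± √52)/2, so r₁ = 1 + \sqrt{13}, r₂ = 1 - \sqrt{13}.
General solution: h(n) = A·r₁^n + B·r₂^n.
From the initial conditions, A + B = -4 and r₁A + r₂B = 2.
Since r₁ - r₂ = √52: A = (2 - (-4)r₂)/√52 = -2 + \frac{3 \sqrt{13}}{13}, and B = -4 - A = -2 - \frac{3 \sqrt{13}}{13}.
So h(n) = \left(-2 + \frac{3 \sqrt{13}}{13}\right)\left(1 + \sqrt{13}\right)^n + \left(-2 - \frac{3 \sqrt{13}}{13}\right)\left(1 - \sqrt{13}\right)^n.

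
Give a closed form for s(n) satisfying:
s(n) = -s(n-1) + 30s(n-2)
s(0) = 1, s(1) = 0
Characteristic equation: x² + x - 30 = 0, which factors as (x - (-6))(x - (5)) = 0.
Roots r₁ = -6, r₂ = 5 (distinct).
General solution: s(n) = A·(-6)^n + B·(5)^n.
From s(0) = 1: A + B = 1.
From s(1) = 0: -6A + 5B = 0.
Solving: A = \frac{5}{11}, B = \frac{6}{11}.
So s(n) = \frac{5 \left(-6\right)^{n}}{11} + \frac{6 \cdot 5^{n}}{11}.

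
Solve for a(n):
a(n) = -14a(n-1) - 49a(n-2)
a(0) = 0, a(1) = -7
Characteristic equation: x² + 14x + 49 = 0, which is (x - (-7))².
Repeated root r = -7.
General solution: a(n) = (A + Bn)·(-7)^n.
From a(0) = 0: A = 0.
From a(1) = -7: (A + B)·(-7) = -7 ⇒ B = 1.
So a(n) = \left(n\right) \cdot (-7)^n.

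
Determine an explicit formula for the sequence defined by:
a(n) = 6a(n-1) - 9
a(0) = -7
First-order linear non-homogeneous.
Homogeneous solution: a_h(n) = A·(6)^n.
Try constant particular solution a_p = K: K = 6K - 9 ⇒ K = \frac{9}{5}.
General: a(n) = A·(6)^n + \frac{9}{5}.
Apply a(0) = -7: A + \frac{9}{5} = -7 ⇒ A = - \frac{44}{5}.
So a(n) = \frac{9}{5} - \frac{44 \cdot 6^{n}}{5}.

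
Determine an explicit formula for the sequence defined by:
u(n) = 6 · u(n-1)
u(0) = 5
Pure geometric recurrence with ratio 6.
By induction u(n) = u(0) · (6)^n = 5 \cdot 6^{n}.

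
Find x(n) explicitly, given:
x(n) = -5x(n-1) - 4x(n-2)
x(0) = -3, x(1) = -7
Characteristic equation: x² + 5x + 4 = 0, which factors as (x - (-4))(x - (-1)) = 0.
Roots r₁ = -4, r₂ = -1 (distinct).
General solution: x(n) = A·(-4)^n + B·(-1)^n.
From x(0) = -3: A + B = -3.
From x(1) = -7: -4A - B = -7.
Solving: A = \frac{10}{3}, B = - \frac{19}{3}.
So x(n) = - \frac{19 \left(-1\right)^{n}}{3} + \frac{10 \left(-4\right)^{n}}{3}.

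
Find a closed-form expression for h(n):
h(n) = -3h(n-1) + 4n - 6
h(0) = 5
First-order linear with linear forcing.
Homogeneous solution: h_h(n) = A·(-3)^n.
Try particular h_p(n) = pn + q. Substituting:
  pn + q = -3(p(n-1) + q) + 4n - 6.
Matching the n-coefficient: p = -3p + 4 ⇒ p = 1.
Matching constants: q = 3p - 3q - 6 ⇒ q = - \frac{3}{4}.
General: h(n) = A·(-3)^n + n - \frac{3}{4}.
Apply h(0) = 5: A - \frac{3}{4} = 5 ⇒ A = \frac{23}{4}.
So h(n) = \frac{23 \left(-3\right)^{n}}{4} + n - \frac{3}{4}.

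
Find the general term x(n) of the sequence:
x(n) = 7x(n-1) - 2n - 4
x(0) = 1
First-order linear with linear forcing.
Homogeneous solution: x_h(n) = A·(7)^n.
Try particular x_p(n) = pn + q. Substituting:
  pn + q = 7(p(n-1) + q) - 2n - 4.
Matching the n-coefficient: p = 7p - 2 ⇒ p = \frac{1}{3}.
Matching constants: q = -7p + 7q - 4 ⇒ q = \frac{19}{18}.
General: x(n) = A·(7)^n + \frac{n}{3} + \frac{19}{18}.
Apply x(0) = 1: A + \frac{19}{18} = 1 ⇒ A = - \frac{1}{18}.
So x(n) = - \frac{7^{n}}{18} + \frac{n}{3} + \frac{19}{18}.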